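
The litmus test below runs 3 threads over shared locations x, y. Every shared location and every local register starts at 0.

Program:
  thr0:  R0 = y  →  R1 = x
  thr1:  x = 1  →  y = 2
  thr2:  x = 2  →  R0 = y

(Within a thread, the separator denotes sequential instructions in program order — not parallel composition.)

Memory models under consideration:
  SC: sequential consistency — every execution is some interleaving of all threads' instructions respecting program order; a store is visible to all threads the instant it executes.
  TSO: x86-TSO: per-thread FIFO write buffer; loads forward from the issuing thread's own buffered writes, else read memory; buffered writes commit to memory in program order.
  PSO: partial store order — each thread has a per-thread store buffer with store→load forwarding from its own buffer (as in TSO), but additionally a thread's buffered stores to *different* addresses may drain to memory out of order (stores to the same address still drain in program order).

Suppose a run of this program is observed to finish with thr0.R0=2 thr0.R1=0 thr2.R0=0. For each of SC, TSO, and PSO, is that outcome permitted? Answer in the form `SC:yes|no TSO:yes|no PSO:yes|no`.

SC:no TSO:no PSO:yes

outcome vector order: (thr0.R0,thr0.R1,thr2.R0)
[SC] allowed = {<0 0 0>, <0 0 2>, <0 1 0>, <0 1 2>, <0 2 0>, <0 2 2>, <2 1 0>, <2 1 2>, <2 2 0>, <2 2 2>}
[TSO] allowed = {<0 0 0>, <0 0 2>, <0 1 0>, <0 1 2>, <0 2 0>, <0 2 2>, <2 1 0>, <2 1 2>, <2 2 0>, <2 2 2>}
[PSO] allowed = {<0 0 0>, <0 0 2>, <0 1 0>, <0 1 2>, <0 2 0>, <0 2 2>, <2 0 0>, <2 0 2>, <2 1 0>, <2 1 2>, <2 2 0>, <2 2 2>}
target <2 0 0> ∈ {PSO}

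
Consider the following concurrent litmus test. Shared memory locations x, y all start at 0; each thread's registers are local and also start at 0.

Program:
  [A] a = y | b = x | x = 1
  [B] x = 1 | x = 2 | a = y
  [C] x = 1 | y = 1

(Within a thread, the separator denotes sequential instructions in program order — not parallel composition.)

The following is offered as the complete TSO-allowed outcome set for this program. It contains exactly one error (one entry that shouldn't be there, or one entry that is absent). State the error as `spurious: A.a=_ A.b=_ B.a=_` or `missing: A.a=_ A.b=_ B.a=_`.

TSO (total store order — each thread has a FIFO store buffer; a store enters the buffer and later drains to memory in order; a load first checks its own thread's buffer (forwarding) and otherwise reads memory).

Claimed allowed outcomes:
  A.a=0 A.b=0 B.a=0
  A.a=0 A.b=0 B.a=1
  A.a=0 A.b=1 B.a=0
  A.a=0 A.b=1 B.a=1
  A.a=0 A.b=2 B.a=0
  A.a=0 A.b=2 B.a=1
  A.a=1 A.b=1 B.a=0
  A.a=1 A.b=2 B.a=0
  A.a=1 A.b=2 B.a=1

outcome vector order: (A.a,A.b,B.a)
TSO (10): 000; 001; 010; 011; 020; 021; 110; 111; 120; 121
TSO∖claimed = {111}

missing: A.a=1 A.b=1 B.a=1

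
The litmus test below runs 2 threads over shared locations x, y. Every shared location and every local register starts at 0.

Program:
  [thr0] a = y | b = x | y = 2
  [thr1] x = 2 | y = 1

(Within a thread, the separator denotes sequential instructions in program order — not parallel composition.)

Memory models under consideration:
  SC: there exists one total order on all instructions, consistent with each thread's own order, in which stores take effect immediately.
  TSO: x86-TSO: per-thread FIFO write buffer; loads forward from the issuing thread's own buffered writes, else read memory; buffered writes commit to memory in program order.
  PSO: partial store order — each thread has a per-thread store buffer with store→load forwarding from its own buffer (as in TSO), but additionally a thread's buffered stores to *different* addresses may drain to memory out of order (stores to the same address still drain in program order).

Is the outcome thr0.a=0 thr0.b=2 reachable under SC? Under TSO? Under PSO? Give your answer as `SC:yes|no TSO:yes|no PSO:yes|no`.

outcome vector order: (thr0.a,thr0.b)
SC (3): <0 0> <0 2> <1 2>
TSO (3): <0 0> <0 2> <1 2>
PSO (4): <0 0> <0 2> <1 0> <1 2>
target <0 2> ∈ {SC,TSO,PSO}

SC:yes TSO:yes PSO:yes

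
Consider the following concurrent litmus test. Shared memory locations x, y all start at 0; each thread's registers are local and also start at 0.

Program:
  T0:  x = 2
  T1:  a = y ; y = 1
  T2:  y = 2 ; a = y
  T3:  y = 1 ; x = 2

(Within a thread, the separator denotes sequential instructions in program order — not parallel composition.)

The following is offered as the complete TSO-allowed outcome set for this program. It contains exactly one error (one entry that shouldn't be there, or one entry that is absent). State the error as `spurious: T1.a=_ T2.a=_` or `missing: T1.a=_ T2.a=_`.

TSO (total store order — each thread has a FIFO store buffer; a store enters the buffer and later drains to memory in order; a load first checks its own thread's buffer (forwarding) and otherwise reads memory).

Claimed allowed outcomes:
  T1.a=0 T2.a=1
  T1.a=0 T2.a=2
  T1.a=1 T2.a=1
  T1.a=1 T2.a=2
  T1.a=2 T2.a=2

missing: T1.a=2 T2.a=1

outcome vector order: (T1.a,T2.a)
TSO: 6 outcomes — {0/1; 0/2; 1/1; 1/2; 2/1; 2/2}
TSO∖claimed = {2/1}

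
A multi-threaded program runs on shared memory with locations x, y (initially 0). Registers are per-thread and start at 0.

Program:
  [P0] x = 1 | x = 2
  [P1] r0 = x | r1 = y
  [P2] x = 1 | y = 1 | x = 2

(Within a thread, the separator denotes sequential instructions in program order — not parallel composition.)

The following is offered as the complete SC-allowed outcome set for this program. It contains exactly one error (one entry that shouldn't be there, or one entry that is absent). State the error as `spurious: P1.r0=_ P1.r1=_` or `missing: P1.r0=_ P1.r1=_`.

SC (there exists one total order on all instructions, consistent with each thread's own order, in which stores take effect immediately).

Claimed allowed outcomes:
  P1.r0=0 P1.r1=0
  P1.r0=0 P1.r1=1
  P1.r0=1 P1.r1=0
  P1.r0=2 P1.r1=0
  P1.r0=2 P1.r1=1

missing: P1.r0=1 P1.r1=1

outcome vector order: (P1.r0,P1.r1)
under SC → 0/0; 0/1; 1/0; 1/1; 2/0; 2/1
SC∖claimed = {1/1}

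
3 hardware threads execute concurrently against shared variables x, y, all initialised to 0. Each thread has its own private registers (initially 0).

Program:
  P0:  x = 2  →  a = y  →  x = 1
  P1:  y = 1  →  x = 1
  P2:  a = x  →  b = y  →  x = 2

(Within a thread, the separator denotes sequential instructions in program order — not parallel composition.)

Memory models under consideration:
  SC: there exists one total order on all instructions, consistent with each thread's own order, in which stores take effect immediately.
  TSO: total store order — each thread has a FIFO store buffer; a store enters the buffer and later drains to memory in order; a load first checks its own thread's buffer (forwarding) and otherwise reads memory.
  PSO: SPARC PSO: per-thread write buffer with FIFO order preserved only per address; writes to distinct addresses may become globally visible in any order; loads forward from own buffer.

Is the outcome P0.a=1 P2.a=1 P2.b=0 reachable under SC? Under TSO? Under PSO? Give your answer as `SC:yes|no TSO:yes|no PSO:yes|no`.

SC:no TSO:no PSO:yes

outcome vector order: (P0.a,P2.a,P2.b)
SC (11): (0,0,0), (0,0,1), (0,1,0), (0,1,1), (0,2,0), (0,2,1), (1,0,0), (1,0,1), (1,1,1), (1,2,0), (1,2,1)
TSO (11): (0,0,0), (0,0,1), (0,1,0), (0,1,1), (0,2,0), (0,2,1), (1,0,0), (1,0,1), (1,1,1), (1,2,0), (1,2,1)
PSO (12): (0,0,0), (0,0,1), (0,1,0), (0,1,1), (0,2,0), (0,2,1), (1,0,0), (1,0,1), (1,1,0), (1,1,1), (1,2,0), (1,2,1)
target (1,1,0) ∈ {PSO}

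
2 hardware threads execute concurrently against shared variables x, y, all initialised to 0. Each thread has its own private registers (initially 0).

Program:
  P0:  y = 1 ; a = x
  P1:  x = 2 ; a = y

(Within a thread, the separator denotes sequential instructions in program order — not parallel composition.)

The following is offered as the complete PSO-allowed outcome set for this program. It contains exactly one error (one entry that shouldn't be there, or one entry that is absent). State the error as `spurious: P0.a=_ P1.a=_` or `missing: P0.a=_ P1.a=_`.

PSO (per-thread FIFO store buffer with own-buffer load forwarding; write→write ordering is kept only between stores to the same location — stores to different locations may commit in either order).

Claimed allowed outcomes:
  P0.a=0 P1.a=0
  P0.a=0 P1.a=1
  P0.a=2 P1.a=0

outcome vector order: (P0.a,P1.a)
[PSO] allowed = {<0 0>, <0 1>, <2 0>, <2 1>}
PSO∖claimed = {<2 1>}

missing: P0.a=2 P1.a=1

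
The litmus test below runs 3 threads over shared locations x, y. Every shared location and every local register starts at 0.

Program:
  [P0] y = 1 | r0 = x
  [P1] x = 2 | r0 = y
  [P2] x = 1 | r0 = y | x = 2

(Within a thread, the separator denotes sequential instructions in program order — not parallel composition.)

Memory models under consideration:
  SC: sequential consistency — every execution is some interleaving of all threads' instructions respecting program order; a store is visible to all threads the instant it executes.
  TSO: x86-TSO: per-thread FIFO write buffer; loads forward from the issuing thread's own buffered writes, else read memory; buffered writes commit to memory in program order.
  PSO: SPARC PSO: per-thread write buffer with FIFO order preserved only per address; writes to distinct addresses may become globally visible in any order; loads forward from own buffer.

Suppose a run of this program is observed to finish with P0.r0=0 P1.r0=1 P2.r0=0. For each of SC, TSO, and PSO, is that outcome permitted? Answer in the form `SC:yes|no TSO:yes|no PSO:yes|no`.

SC:no TSO:yes PSO:yes

outcome vector order: (P0.r0,P1.r0,P2.r0)
SC: 9 outcomes — {0/1/1; 1/0/0; 1/0/1; 1/1/0; 1/1/1; 2/0/0; 2/0/1; 2/1/0; 2/1/1}
TSO: 12 outcomes — {0/0/0; 0/0/1; 0/1/0; 0/1/1; 1/0/0; 1/0/1; 1/1/0; 1/1/1; 2/0/0; 2/0/1; 2/1/0; 2/1/1}
PSO: 12 outcomes — {0/0/0; 0/0/1; 0/1/0; 0/1/1; 1/0/0; 1/0/1; 1/1/0; 1/1/1; 2/0/0; 2/0/1; 2/1/0; 2/1/1}
target 0/1/0 ∈ {TSO,PSO}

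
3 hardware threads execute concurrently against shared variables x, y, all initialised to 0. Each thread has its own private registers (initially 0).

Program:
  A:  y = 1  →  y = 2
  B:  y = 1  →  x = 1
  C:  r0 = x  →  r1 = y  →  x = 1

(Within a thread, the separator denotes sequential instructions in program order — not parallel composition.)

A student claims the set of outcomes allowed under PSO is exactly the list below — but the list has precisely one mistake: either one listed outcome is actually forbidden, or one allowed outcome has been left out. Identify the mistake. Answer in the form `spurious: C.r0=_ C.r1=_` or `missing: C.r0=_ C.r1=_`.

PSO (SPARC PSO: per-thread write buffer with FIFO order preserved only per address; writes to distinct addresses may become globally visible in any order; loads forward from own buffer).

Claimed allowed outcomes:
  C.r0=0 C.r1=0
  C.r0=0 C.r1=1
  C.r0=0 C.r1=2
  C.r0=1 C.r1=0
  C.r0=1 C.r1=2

missing: C.r0=1 C.r1=1

outcome vector order: (C.r0,C.r1)
PSO: 6 outcomes — {(0,0) (0,1) (0,2) (1,0) (1,1) (1,2)}
PSO∖claimed = {(1,1)}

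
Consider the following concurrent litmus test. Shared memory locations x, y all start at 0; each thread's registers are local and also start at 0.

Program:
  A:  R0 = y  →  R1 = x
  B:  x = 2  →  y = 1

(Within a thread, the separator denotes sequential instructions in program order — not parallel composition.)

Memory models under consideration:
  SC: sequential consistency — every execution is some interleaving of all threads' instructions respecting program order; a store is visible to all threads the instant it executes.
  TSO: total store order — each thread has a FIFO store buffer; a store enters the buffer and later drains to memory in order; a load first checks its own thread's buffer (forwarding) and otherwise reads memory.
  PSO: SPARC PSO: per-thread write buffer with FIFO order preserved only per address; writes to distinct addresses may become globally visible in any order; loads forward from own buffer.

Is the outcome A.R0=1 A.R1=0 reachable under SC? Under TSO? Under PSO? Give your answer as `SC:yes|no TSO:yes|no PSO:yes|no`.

SC:no TSO:no PSO:yes

outcome vector order: (A.R0,A.R1)
under SC → <0 0> <0 2> <1 2>
under TSO → <0 0> <0 2> <1 2>
under PSO → <0 0> <0 2> <1 0> <1 2>
target <1 0> ∈ {PSO}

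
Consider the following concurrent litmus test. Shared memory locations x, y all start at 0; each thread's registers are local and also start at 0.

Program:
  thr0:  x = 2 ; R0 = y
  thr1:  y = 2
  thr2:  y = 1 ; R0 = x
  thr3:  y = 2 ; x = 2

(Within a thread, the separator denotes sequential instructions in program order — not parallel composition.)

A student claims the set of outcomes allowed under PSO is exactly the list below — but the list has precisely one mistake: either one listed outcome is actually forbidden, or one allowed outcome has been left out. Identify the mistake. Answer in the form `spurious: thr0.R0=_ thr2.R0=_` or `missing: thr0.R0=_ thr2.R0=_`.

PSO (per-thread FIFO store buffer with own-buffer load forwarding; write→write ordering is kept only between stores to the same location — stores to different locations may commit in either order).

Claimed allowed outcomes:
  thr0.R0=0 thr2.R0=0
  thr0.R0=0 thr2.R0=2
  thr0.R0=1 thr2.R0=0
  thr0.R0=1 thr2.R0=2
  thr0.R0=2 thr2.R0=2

outcome vector order: (thr0.R0,thr2.R0)
PSO: 6 outcomes — {(0,0); (0,2); (1,0); (1,2); (2,0); (2,2)}
PSO∖claimed = {(2,0)}

missing: thr0.R0=2 thr2.R0=0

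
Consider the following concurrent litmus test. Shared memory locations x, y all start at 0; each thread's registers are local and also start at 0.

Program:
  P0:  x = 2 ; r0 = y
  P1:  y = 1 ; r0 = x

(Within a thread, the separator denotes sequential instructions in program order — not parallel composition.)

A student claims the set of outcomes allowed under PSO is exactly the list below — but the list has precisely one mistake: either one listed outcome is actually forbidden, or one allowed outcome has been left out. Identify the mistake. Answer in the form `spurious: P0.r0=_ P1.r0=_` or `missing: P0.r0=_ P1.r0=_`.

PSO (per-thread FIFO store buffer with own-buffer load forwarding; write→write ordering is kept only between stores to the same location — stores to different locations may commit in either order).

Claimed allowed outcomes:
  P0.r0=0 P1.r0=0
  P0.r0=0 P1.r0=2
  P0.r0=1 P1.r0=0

outcome vector order: (P0.r0,P1.r0)
[PSO] allowed = {0/0; 0/2; 1/0; 1/2}
PSO∖claimed = {1/2}

missing: P0.r0=1 P1.r0=2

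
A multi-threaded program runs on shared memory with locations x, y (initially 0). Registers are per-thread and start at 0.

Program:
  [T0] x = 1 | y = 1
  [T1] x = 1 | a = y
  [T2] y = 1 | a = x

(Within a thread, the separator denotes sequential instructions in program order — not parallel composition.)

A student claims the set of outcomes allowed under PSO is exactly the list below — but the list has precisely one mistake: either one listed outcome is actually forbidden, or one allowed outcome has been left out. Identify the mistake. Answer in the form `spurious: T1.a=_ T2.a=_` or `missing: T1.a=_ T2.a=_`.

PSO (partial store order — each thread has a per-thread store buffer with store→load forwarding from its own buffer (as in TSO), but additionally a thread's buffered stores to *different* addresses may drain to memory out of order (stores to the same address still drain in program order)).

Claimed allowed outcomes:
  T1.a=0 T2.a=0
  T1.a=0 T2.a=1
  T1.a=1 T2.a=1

outcome vector order: (T1.a,T2.a)
PSO (4): (0,0); (0,1); (1,0); (1,1)
PSO∖claimed = {(1,0)}

missing: T1.a=1 T2.a=0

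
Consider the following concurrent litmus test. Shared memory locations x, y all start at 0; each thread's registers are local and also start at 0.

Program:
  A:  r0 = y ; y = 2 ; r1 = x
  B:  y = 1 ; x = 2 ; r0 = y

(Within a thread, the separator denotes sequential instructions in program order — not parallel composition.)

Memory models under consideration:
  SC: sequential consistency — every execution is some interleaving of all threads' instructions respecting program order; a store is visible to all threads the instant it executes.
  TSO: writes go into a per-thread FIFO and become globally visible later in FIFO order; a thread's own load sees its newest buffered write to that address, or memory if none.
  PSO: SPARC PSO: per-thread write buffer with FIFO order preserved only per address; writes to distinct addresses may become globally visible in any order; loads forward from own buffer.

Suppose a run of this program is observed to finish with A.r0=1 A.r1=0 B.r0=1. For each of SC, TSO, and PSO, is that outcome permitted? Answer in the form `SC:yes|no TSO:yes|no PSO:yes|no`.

outcome vector order: (A.r0,A.r1,B.r0)
[SC] allowed = {<0 0 1>, <0 0 2>, <0 2 1>, <0 2 2>, <1 0 2>, <1 2 1>, <1 2 2>}
[TSO] allowed = {<0 0 1>, <0 0 2>, <0 2 1>, <0 2 2>, <1 0 1>, <1 0 2>, <1 2 1>, <1 2 2>}
[PSO] allowed = {<0 0 1>, <0 0 2>, <0 2 1>, <0 2 2>, <1 0 1>, <1 0 2>, <1 2 1>, <1 2 2>}
target <1 0 1> ∈ {TSO,PSO}

SC:no TSO:yes PSO:yes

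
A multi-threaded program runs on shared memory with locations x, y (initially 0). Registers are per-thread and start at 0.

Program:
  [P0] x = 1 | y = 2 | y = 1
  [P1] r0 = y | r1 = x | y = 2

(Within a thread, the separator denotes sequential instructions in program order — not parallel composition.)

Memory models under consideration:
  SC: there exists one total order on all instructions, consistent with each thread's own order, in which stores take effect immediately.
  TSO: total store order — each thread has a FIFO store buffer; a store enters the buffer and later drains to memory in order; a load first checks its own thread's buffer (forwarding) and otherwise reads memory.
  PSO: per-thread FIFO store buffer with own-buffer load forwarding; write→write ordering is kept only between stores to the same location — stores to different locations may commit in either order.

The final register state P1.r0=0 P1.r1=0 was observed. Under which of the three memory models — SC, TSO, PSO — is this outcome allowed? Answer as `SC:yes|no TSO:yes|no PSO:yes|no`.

SC:yes TSO:yes PSO:yes

outcome vector order: (P1.r0,P1.r1)
under SC → 0/0; 0/1; 1/1; 2/1
under TSO → 0/0; 0/1; 1/1; 2/1
under PSO → 0/0; 0/1; 1/0; 1/1; 2/0; 2/1
target 0/0 ∈ {SC,TSO,PSO}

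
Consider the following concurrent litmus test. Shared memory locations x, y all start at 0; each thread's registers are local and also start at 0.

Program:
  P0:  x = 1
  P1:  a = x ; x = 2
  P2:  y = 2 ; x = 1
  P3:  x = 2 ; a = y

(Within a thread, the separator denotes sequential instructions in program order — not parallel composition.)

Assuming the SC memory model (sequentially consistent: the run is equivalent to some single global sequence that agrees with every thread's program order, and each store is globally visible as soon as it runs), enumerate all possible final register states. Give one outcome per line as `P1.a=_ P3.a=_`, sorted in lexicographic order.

outcome vector order: (P1.a,P3.a)
|SC outcomes| = 6

P1.a=0 P3.a=0
P1.a=0 P3.a=2
P1.a=1 P3.a=0
P1.a=1 P3.a=2
P1.a=2 P3.a=0
P1.a=2 P3.a=2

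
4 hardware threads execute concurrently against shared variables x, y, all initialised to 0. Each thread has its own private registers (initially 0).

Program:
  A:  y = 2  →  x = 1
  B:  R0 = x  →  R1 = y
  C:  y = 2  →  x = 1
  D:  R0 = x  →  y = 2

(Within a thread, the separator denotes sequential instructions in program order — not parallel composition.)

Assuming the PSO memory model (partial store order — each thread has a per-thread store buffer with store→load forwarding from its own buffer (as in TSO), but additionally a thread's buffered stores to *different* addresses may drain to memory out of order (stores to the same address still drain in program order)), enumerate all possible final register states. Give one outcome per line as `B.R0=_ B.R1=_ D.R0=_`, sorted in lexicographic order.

B.R0=0 B.R1=0 D.R0=0
B.R0=0 B.R1=0 D.R0=1
B.R0=0 B.R1=2 D.R0=0
B.R0=0 B.R1=2 D.R0=1
B.R0=1 B.R1=0 D.R0=0
B.R0=1 B.R1=0 D.R0=1
B.R0=1 B.R1=2 D.R0=0
B.R0=1 B.R1=2 D.R0=1

outcome vector order: (B.R0,B.R1,D.R0)
|PSO outcomes| = 8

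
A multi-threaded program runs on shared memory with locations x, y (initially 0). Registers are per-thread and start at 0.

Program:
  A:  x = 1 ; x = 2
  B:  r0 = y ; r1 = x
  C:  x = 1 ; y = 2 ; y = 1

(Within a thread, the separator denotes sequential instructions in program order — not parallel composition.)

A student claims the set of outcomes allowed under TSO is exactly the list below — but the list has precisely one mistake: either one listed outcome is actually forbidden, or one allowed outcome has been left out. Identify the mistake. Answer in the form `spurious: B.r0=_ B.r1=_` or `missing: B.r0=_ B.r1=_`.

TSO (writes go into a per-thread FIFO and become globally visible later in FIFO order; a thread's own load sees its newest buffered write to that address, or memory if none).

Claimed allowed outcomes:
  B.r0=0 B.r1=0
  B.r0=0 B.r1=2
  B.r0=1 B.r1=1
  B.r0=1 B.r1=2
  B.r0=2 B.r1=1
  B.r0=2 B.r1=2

missing: B.r0=0 B.r1=1

outcome vector order: (B.r0,B.r1)
[TSO] allowed = {<0 0> <0 1> <0 2> <1 1> <1 2> <2 1> <2 2>}
TSO∖claimed = {<0 1>}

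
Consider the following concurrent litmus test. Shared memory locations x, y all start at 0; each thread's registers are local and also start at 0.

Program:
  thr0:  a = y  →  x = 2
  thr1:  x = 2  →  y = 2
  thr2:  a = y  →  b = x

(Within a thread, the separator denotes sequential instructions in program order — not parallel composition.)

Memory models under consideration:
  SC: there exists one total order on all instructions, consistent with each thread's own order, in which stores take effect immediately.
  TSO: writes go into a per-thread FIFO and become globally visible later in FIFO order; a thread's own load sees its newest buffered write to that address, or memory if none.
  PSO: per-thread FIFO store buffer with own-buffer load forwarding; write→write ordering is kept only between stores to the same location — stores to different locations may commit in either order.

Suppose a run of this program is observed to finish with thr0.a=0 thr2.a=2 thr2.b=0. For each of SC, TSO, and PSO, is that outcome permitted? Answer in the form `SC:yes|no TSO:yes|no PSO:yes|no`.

SC:no TSO:no PSO:yes

outcome vector order: (thr0.a,thr2.a,thr2.b)
SC: 6 outcomes — {000, 002, 022, 200, 202, 222}
TSO: 6 outcomes — {000, 002, 022, 200, 202, 222}
PSO: 8 outcomes — {000, 002, 020, 022, 200, 202, 220, 222}
target 020 ∈ {PSO}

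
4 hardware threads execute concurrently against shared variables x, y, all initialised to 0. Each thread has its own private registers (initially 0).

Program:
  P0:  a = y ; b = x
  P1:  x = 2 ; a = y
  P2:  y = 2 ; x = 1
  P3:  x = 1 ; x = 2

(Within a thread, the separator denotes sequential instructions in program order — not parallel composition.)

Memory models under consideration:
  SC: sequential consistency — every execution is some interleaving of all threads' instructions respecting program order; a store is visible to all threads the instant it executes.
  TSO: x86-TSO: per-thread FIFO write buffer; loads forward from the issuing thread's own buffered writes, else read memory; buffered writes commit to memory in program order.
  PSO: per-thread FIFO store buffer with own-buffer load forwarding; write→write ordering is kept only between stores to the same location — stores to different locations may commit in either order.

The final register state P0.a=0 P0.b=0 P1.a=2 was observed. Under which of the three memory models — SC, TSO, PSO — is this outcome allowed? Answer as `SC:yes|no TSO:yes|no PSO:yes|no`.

outcome vector order: (P0.a,P0.b,P1.a)
under SC → 000, 002, 010, 012, 020, 022, 202, 210, 212, 220, 222
under TSO → 000, 002, 010, 012, 020, 022, 200, 202, 210, 212, 220, 222
under PSO → 000, 002, 010, 012, 020, 022, 200, 202, 210, 212, 220, 222
target 002 ∈ {SC,TSO,PSO}

SC:yes TSO:yes PSO:yes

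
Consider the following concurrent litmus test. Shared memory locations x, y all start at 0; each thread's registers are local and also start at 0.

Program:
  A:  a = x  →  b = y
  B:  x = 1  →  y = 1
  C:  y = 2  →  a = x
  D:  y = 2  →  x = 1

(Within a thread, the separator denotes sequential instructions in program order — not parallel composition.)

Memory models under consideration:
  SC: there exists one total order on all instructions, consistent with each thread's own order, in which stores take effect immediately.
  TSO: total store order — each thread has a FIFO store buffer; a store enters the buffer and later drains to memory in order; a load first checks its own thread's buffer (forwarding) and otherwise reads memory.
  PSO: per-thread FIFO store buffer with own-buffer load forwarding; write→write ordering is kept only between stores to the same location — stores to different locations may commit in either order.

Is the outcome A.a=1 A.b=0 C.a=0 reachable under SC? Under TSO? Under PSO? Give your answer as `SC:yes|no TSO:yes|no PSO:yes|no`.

SC:no TSO:yes PSO:yes

outcome vector order: (A.a,A.b,C.a)
SC (11): (0,0,0); (0,0,1); (0,1,0); (0,1,1); (0,2,0); (0,2,1); (1,0,1); (1,1,0); (1,1,1); (1,2,0); (1,2,1)
TSO (12): (0,0,0); (0,0,1); (0,1,0); (0,1,1); (0,2,0); (0,2,1); (1,0,0); (1,0,1); (1,1,0); (1,1,1); (1,2,0); (1,2,1)
PSO (12): (0,0,0); (0,0,1); (0,1,0); (0,1,1); (0,2,0); (0,2,1); (1,0,0); (1,0,1); (1,1,0); (1,1,1); (1,2,0); (1,2,1)
target (1,0,0) ∈ {TSO,PSO}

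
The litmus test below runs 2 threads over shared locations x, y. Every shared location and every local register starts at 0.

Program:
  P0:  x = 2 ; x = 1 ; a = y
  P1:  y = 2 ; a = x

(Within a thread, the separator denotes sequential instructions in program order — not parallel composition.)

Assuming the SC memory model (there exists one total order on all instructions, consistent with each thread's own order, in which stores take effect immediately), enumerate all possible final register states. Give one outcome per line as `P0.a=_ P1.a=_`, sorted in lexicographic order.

P0.a=0 P1.a=1
P0.a=2 P1.a=0
P0.a=2 P1.a=1
P0.a=2 P1.a=2

outcome vector order: (P0.a,P1.a)
|SC outcomes| = 4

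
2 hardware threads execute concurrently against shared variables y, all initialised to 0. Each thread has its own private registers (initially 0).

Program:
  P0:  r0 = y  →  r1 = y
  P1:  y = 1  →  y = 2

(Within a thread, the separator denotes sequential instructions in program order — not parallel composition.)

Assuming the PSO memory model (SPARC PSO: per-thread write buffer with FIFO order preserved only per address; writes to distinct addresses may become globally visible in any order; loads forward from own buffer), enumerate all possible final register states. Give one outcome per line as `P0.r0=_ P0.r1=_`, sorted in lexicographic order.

outcome vector order: (P0.r0,P0.r1)
|PSO outcomes| = 6

P0.r0=0 P0.r1=0
P0.r0=0 P0.r1=1
P0.r0=0 P0.r1=2
P0.r0=1 P0.r1=1
P0.r0=1 P0.r1=2
P0.r0=2 P0.r1=2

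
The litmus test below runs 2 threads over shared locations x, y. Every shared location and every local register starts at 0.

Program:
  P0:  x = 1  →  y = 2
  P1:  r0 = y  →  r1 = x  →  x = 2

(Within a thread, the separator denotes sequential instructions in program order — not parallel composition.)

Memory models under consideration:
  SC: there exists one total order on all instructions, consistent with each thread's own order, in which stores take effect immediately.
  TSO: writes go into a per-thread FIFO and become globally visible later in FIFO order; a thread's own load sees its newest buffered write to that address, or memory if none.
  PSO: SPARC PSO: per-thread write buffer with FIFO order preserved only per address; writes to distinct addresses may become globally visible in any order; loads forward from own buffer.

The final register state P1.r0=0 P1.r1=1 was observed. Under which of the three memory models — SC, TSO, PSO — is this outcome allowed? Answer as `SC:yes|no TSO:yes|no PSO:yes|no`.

outcome vector order: (P1.r0,P1.r1)
SC (3): 0/0 0/1 2/1
TSO (3): 0/0 0/1 2/1
PSO (4): 0/0 0/1 2/0 2/1
target 0/1 ∈ {SC,TSO,PSO}

SC:yes TSO:yes PSO:yes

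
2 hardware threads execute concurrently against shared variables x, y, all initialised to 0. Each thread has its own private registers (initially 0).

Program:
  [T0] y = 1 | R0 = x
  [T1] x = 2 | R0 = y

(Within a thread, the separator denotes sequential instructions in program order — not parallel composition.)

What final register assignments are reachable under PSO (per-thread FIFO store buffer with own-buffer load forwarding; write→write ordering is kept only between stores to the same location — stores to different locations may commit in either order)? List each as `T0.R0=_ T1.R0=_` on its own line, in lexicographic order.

T0.R0=0 T1.R0=0
T0.R0=0 T1.R0=1
T0.R0=2 T1.R0=0
T0.R0=2 T1.R0=1

outcome vector order: (T0.R0,T1.R0)
|PSO outcomes| = 4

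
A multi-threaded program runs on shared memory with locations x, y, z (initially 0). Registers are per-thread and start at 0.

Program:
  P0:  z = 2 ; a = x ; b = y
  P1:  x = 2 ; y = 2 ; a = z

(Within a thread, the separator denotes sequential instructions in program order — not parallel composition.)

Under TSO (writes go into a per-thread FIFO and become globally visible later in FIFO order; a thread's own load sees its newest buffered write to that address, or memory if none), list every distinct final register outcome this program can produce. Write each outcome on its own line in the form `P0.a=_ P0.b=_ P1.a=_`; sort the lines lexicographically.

outcome vector order: (P0.a,P0.b,P1.a)
|TSO outcomes| = 8

P0.a=0 P0.b=0 P1.a=0
P0.a=0 P0.b=0 P1.a=2
P0.a=0 P0.b=2 P1.a=0
P0.a=0 P0.b=2 P1.a=2
P0.a=2 P0.b=0 P1.a=0
P0.a=2 P0.b=0 P1.a=2
P0.a=2 P0.b=2 P1.a=0
P0.a=2 P0.b=2 P1.a=2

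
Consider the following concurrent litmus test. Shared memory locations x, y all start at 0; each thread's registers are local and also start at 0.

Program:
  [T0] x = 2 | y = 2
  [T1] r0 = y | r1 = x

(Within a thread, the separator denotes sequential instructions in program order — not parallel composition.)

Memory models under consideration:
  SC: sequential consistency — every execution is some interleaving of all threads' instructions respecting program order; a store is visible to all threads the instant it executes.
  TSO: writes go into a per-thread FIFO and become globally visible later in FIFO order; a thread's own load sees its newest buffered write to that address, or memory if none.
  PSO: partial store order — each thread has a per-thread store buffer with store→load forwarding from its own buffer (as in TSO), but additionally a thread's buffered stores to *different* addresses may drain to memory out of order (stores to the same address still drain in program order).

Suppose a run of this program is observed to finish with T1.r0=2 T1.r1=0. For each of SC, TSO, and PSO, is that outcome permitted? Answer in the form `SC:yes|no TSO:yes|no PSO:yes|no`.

outcome vector order: (T1.r0,T1.r1)
under SC → 0/0; 0/2; 2/2
under TSO → 0/0; 0/2; 2/2
under PSO → 0/0; 0/2; 2/0; 2/2
target 2/0 ∈ {PSO}

SC:no TSO:no PSO:yes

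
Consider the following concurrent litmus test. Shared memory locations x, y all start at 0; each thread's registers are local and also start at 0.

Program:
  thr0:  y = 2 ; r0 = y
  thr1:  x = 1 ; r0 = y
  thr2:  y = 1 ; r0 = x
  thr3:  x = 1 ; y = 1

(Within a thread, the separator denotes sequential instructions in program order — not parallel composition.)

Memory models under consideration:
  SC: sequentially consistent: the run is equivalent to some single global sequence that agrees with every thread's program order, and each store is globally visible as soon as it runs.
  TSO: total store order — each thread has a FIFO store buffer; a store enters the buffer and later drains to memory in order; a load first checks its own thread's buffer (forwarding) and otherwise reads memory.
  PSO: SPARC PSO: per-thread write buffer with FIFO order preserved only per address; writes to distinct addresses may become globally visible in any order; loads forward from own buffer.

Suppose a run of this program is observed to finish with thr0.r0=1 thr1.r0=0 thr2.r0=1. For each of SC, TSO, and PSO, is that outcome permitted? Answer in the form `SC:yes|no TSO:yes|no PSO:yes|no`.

outcome vector order: (thr0.r0,thr1.r0,thr2.r0)
[SC] allowed = {101; 110; 111; 120; 121; 201; 210; 211; 220; 221}
[TSO] allowed = {100; 101; 110; 111; 120; 121; 200; 201; 210; 211; 220; 221}
[PSO] allowed = {100; 101; 110; 111; 120; 121; 200; 201; 210; 211; 220; 221}
target 101 ∈ {SC,TSO,PSO}

SC:yes TSO:yes PSO:yes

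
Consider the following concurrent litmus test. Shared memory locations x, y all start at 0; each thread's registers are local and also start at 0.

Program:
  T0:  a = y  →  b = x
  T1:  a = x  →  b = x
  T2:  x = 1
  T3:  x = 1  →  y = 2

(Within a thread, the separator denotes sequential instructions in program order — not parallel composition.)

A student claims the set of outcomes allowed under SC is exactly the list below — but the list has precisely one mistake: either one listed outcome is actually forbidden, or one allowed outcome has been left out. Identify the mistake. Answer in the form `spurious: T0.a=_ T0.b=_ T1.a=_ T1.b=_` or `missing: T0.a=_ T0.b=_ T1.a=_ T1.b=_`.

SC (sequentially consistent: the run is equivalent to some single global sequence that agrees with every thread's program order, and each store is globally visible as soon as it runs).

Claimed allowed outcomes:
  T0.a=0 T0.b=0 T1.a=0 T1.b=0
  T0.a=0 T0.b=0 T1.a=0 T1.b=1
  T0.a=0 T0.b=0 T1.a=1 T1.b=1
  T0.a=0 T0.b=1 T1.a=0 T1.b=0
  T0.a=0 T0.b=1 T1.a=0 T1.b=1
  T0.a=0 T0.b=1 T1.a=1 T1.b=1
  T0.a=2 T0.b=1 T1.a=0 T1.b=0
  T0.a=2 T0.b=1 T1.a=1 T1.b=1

missing: T0.a=2 T0.b=1 T1.a=0 T1.b=1

outcome vector order: (T0.a,T0.b,T1.a,T1.b)
SC: 9 outcomes — {<0 0 0 0>, <0 0 0 1>, <0 0 1 1>, <0 1 0 0>, <0 1 0 1>, <0 1 1 1>, <2 1 0 0>, <2 1 0 1>, <2 1 1 1>}
SC∖claimed = {<2 1 0 1>}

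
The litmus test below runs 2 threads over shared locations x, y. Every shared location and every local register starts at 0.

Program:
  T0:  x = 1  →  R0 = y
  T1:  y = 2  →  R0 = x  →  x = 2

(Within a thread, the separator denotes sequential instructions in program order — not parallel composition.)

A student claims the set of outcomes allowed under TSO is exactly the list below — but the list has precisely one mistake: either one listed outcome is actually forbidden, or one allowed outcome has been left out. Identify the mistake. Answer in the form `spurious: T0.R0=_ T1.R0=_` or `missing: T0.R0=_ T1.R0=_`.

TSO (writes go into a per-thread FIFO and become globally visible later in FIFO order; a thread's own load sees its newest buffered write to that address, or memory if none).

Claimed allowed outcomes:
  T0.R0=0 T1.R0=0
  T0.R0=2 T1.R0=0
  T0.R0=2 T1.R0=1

missing: T0.R0=0 T1.R0=1

outcome vector order: (T0.R0,T1.R0)
TSO: 4 outcomes — {(0,0), (0,1), (2,0), (2,1)}
TSO∖claimed = {(0,1)}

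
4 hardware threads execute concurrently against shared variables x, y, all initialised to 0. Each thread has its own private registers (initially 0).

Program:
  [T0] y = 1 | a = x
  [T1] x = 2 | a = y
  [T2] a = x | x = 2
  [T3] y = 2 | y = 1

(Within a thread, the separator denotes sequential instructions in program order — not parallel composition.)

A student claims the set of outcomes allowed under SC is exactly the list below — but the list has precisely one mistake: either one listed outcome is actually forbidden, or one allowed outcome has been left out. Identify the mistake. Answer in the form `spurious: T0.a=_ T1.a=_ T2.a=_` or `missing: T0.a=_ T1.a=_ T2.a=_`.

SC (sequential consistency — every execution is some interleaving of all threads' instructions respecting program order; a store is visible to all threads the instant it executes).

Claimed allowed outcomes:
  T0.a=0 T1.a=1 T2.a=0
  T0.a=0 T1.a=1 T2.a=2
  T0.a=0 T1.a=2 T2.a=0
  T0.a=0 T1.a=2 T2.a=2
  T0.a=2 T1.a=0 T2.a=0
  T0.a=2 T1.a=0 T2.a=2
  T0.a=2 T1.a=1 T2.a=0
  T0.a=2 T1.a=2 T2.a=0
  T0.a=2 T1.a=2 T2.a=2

outcome vector order: (T0.a,T1.a,T2.a)
[SC] allowed = {(0,1,0); (0,1,2); (0,2,0); (0,2,2); (2,0,0); (2,0,2); (2,1,0); (2,1,2); (2,2,0); (2,2,2)}
SC∖claimed = {(2,1,2)}

missing: T0.a=2 T1.a=1 T2.a=2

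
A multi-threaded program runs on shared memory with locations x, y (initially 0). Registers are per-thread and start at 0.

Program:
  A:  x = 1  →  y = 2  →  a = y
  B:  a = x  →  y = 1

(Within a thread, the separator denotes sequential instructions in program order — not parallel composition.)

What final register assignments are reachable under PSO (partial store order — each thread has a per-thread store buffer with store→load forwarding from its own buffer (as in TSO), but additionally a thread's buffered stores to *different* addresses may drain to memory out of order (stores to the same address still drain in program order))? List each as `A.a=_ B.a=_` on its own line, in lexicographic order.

outcome vector order: (A.a,B.a)
|PSO outcomes| = 4

A.a=1 B.a=0
A.a=1 B.a=1
A.a=2 B.a=0
A.a=2 B.a=1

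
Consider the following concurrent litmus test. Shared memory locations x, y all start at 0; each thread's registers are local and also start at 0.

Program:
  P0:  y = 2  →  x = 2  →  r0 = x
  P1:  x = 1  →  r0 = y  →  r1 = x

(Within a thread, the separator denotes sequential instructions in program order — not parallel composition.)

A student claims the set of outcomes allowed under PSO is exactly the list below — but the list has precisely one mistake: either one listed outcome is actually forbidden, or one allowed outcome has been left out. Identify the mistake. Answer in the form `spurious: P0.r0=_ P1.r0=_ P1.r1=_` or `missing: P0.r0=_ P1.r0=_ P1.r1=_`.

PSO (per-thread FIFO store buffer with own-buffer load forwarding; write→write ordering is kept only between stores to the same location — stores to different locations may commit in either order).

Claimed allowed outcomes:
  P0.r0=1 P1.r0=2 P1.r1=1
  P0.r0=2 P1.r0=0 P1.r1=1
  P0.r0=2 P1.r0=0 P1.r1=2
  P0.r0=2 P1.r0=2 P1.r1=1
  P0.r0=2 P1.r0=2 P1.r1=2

outcome vector order: (P0.r0,P1.r0,P1.r1)
PSO: 6 outcomes — {101 121 201 202 221 222}
PSO∖claimed = {101}

missing: P0.r0=1 P1.r0=0 P1.r1=1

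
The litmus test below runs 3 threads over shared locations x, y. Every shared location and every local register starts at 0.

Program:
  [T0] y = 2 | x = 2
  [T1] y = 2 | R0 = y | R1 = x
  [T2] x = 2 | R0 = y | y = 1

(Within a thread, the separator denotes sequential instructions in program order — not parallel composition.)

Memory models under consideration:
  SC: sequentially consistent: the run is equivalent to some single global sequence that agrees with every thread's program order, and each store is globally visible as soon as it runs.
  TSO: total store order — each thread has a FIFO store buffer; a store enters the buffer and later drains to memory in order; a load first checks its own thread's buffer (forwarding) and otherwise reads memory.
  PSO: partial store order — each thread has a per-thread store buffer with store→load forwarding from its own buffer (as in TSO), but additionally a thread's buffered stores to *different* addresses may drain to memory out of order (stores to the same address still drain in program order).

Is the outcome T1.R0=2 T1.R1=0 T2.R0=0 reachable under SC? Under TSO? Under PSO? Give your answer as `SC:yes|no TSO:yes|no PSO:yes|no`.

SC:no TSO:yes PSO:yes

outcome vector order: (T1.R0,T1.R1,T2.R0)
SC: 5 outcomes — {1/2/0; 1/2/2; 2/0/2; 2/2/0; 2/2/2}
TSO: 6 outcomes — {1/2/0; 1/2/2; 2/0/0; 2/0/2; 2/2/0; 2/2/2}
PSO: 8 outcomes — {1/0/0; 1/0/2; 1/2/0; 1/2/2; 2/0/0; 2/0/2; 2/2/0; 2/2/2}
target 2/0/0 ∈ {TSO,PSO}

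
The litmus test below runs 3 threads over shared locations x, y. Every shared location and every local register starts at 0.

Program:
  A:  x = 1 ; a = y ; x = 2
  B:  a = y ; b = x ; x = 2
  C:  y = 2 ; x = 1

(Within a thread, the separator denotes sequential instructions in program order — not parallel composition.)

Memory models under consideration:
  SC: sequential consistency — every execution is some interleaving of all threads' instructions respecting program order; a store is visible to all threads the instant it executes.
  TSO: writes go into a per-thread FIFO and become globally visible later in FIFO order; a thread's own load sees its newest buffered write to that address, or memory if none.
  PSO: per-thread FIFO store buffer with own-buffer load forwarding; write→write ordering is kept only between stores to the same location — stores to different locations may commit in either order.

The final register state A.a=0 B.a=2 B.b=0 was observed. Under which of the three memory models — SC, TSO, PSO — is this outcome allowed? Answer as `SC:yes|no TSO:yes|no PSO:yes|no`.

SC:no TSO:yes PSO:yes

outcome vector order: (A.a,B.a,B.b)
SC (11): 000 001 002 021 022 200 201 202 220 221 222
TSO (12): 000 001 002 020 021 022 200 201 202 220 221 222
PSO (12): 000 001 002 020 021 022 200 201 202 220 221 222
target 020 ∈ {TSO,PSO}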